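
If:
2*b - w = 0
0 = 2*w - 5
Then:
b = 5/4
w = 5/2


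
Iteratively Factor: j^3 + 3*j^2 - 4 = (j - 1)*(j^2 + 4*j + 4) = (j - 1)*(j + 2)*(j + 2)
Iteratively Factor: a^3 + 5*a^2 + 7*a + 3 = (a + 3)*(a^2 + 2*a + 1) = (a + 1)*(a + 3)*(a + 1)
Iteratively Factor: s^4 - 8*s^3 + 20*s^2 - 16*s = (s)*(s^3 - 8*s^2 + 20*s - 16) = s*(s - 2)*(s^2 - 6*s + 8) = s*(s - 2)^2*(s - 4)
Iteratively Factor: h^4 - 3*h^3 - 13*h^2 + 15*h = (h + 3)*(h^3 - 6*h^2 + 5*h) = h*(h + 3)*(h^2 - 6*h + 5) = h*(h - 1)*(h + 3)*(h - 5)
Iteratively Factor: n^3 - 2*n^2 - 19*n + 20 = (n - 5)*(n^2 + 3*n - 4) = (n - 5)*(n + 4)*(n - 1)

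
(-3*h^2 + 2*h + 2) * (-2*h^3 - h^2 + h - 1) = 6*h^5 - h^4 - 9*h^3 + 3*h^2 - 2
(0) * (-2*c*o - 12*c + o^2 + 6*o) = 0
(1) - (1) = 0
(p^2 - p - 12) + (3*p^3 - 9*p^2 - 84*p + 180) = 3*p^3 - 8*p^2 - 85*p + 168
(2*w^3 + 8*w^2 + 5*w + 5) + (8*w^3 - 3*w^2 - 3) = 10*w^3 + 5*w^2 + 5*w + 2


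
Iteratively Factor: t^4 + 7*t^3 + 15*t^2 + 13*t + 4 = (t + 1)*(t^3 + 6*t^2 + 9*t + 4) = (t + 1)^2*(t^2 + 5*t + 4) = (t + 1)^3*(t + 4)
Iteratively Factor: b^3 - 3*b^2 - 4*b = (b - 4)*(b^2 + b) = (b - 4)*(b + 1)*(b)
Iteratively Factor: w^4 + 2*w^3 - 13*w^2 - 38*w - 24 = (w + 3)*(w^3 - w^2 - 10*w - 8) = (w + 2)*(w + 3)*(w^2 - 3*w - 4) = (w + 1)*(w + 2)*(w + 3)*(w - 4)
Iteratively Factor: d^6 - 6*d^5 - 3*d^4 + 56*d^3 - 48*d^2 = (d)*(d^5 - 6*d^4 - 3*d^3 + 56*d^2 - 48*d) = d*(d + 3)*(d^4 - 9*d^3 + 24*d^2 - 16*d) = d*(d - 4)*(d + 3)*(d^3 - 5*d^2 + 4*d) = d*(d - 4)^2*(d + 3)*(d^2 - d) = d*(d - 4)^2*(d - 1)*(d + 3)*(d)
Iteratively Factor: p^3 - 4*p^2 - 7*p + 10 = (p - 1)*(p^2 - 3*p - 10) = (p - 5)*(p - 1)*(p + 2)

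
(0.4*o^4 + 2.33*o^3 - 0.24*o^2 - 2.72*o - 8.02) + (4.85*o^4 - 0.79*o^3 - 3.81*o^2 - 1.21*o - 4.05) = 5.25*o^4 + 1.54*o^3 - 4.05*o^2 - 3.93*o - 12.07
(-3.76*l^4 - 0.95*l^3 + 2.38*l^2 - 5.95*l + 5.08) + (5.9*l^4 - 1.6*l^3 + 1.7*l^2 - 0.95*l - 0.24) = 2.14*l^4 - 2.55*l^3 + 4.08*l^2 - 6.9*l + 4.84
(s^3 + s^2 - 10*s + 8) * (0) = 0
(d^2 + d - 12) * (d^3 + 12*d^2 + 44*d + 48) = d^5 + 13*d^4 + 44*d^3 - 52*d^2 - 480*d - 576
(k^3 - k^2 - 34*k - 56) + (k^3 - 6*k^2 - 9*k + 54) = 2*k^3 - 7*k^2 - 43*k - 2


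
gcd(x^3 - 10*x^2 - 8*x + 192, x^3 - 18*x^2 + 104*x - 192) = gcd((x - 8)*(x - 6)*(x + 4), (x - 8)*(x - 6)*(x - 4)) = x^2 - 14*x + 48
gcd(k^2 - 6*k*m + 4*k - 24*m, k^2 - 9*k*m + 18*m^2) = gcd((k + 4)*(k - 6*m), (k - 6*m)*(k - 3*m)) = k - 6*m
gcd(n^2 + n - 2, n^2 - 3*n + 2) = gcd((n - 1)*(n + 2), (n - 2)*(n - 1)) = n - 1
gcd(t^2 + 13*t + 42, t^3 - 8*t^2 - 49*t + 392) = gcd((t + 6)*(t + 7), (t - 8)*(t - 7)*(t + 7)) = t + 7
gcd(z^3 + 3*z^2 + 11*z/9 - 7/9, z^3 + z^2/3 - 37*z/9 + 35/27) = z^2 + 2*z - 7/9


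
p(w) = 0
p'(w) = 0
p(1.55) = 0.00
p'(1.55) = 0.00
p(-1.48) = 0.00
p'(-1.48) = 0.00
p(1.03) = 0.00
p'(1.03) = 0.00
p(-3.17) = 0.00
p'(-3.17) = 0.00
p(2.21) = 0.00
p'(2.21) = 0.00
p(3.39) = 0.00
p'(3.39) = 0.00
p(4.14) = 0.00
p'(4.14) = 0.00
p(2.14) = 0.00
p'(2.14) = 0.00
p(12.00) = 0.00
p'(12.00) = 0.00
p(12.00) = 0.00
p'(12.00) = 0.00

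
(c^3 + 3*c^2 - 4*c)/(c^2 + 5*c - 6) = c*(c + 4)/(c + 6)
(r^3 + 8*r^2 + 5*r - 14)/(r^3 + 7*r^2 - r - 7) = (r + 2)/(r + 1)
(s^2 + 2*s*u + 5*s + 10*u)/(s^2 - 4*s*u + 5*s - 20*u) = (s + 2*u)/(s - 4*u)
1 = 1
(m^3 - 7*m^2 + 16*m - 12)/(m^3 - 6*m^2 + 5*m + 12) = (m^2 - 4*m + 4)/(m^2 - 3*m - 4)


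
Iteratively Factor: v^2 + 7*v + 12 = (v + 4)*(v + 3)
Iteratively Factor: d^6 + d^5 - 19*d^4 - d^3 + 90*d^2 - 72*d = (d - 3)*(d^5 + 4*d^4 - 7*d^3 - 22*d^2 + 24*d) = (d - 3)*(d - 1)*(d^4 + 5*d^3 - 2*d^2 - 24*d) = d*(d - 3)*(d - 1)*(d^3 + 5*d^2 - 2*d - 24) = d*(d - 3)*(d - 2)*(d - 1)*(d^2 + 7*d + 12) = d*(d - 3)*(d - 2)*(d - 1)*(d + 3)*(d + 4)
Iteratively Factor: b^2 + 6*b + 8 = (b + 2)*(b + 4)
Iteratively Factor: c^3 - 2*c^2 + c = (c - 1)*(c^2 - c) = c*(c - 1)*(c - 1)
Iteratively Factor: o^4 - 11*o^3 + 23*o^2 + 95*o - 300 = (o + 3)*(o^3 - 14*o^2 + 65*o - 100) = (o - 5)*(o + 3)*(o^2 - 9*o + 20) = (o - 5)^2*(o + 3)*(o - 4)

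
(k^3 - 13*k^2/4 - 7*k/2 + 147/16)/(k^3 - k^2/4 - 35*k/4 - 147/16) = (2*k - 3)/(2*k + 3)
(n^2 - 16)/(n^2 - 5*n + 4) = (n + 4)/(n - 1)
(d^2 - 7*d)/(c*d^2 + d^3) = (d - 7)/(d*(c + d))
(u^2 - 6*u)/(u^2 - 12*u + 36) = u/(u - 6)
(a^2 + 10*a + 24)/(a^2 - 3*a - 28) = (a + 6)/(a - 7)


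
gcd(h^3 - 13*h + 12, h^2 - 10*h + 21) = h - 3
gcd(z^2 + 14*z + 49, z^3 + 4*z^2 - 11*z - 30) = 1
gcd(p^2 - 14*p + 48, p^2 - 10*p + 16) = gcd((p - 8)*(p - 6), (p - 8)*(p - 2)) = p - 8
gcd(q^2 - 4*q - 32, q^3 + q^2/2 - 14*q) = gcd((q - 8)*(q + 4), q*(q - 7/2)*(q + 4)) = q + 4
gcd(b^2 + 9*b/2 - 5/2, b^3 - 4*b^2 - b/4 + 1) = b - 1/2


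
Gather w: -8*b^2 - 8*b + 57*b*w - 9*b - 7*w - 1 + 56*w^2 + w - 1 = -8*b^2 - 17*b + 56*w^2 + w*(57*b - 6) - 2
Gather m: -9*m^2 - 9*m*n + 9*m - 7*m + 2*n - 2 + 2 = -9*m^2 + m*(2 - 9*n) + 2*n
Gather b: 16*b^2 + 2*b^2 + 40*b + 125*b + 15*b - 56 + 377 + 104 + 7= 18*b^2 + 180*b + 432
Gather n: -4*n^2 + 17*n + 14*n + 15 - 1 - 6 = -4*n^2 + 31*n + 8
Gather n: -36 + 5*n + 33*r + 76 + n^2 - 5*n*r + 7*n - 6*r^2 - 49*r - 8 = n^2 + n*(12 - 5*r) - 6*r^2 - 16*r + 32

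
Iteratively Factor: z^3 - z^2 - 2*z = (z + 1)*(z^2 - 2*z) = (z - 2)*(z + 1)*(z)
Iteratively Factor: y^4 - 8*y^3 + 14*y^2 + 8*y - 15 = (y - 1)*(y^3 - 7*y^2 + 7*y + 15) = (y - 1)*(y + 1)*(y^2 - 8*y + 15) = (y - 5)*(y - 1)*(y + 1)*(y - 3)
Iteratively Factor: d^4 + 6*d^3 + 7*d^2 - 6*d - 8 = (d - 1)*(d^3 + 7*d^2 + 14*d + 8) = (d - 1)*(d + 2)*(d^2 + 5*d + 4) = (d - 1)*(d + 2)*(d + 4)*(d + 1)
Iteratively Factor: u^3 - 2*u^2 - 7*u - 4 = (u - 4)*(u^2 + 2*u + 1) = (u - 4)*(u + 1)*(u + 1)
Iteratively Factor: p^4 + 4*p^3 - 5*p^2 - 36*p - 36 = (p - 3)*(p^3 + 7*p^2 + 16*p + 12) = (p - 3)*(p + 2)*(p^2 + 5*p + 6) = (p - 3)*(p + 2)*(p + 3)*(p + 2)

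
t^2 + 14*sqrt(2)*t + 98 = (t + 7*sqrt(2))^2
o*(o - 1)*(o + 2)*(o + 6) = o^4 + 7*o^3 + 4*o^2 - 12*o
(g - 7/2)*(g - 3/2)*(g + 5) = g^3 - 79*g/4 + 105/4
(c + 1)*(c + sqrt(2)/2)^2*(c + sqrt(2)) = c^4 + c^3 + 2*sqrt(2)*c^3 + 5*c^2/2 + 2*sqrt(2)*c^2 + sqrt(2)*c/2 + 5*c/2 + sqrt(2)/2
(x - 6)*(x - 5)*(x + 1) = x^3 - 10*x^2 + 19*x + 30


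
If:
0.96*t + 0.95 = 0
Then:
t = -0.99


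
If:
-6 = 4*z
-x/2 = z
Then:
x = 3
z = -3/2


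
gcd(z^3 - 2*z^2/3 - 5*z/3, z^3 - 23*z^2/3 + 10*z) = z^2 - 5*z/3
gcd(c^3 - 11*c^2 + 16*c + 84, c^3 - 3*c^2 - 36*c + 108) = c - 6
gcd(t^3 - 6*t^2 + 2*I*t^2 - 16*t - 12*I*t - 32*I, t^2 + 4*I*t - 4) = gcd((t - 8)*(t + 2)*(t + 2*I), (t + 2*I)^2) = t + 2*I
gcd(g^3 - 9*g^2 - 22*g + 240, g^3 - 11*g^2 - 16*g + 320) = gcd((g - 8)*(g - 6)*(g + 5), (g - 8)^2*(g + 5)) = g^2 - 3*g - 40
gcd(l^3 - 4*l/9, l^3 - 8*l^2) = l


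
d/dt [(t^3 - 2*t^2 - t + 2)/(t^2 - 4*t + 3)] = (t^2 - 6*t + 5)/(t^2 - 6*t + 9)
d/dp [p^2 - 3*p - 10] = 2*p - 3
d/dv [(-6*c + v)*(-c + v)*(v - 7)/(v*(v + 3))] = (-6*c^2*v^2 + 84*c^2*v + 126*c^2 - 70*c*v^2 + v^4 + 6*v^3 - 21*v^2)/(v^2*(v^2 + 6*v + 9))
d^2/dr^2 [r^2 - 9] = 2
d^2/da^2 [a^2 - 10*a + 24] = 2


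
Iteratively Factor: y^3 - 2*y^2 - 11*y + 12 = (y - 4)*(y^2 + 2*y - 3) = (y - 4)*(y - 1)*(y + 3)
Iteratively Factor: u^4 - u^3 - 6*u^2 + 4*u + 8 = (u + 1)*(u^3 - 2*u^2 - 4*u + 8) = (u - 2)*(u + 1)*(u^2 - 4) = (u - 2)*(u + 1)*(u + 2)*(u - 2)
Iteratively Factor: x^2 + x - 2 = (x - 1)*(x + 2)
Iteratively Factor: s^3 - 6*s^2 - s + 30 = (s - 5)*(s^2 - s - 6) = (s - 5)*(s - 3)*(s + 2)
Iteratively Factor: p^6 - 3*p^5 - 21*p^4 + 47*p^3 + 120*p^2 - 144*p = (p - 4)*(p^5 + p^4 - 17*p^3 - 21*p^2 + 36*p) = (p - 4)*(p + 3)*(p^4 - 2*p^3 - 11*p^2 + 12*p) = p*(p - 4)*(p + 3)*(p^3 - 2*p^2 - 11*p + 12) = p*(p - 4)*(p - 1)*(p + 3)*(p^2 - p - 12) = p*(p - 4)^2*(p - 1)*(p + 3)*(p + 3)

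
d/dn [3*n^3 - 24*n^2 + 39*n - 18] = 9*n^2 - 48*n + 39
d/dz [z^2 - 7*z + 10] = 2*z - 7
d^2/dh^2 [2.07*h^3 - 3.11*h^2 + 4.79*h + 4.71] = 12.42*h - 6.22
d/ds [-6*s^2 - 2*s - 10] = -12*s - 2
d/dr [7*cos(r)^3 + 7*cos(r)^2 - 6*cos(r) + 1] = (-21*cos(r)^2 - 14*cos(r) + 6)*sin(r)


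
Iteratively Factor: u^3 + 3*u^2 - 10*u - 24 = (u - 3)*(u^2 + 6*u + 8) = (u - 3)*(u + 4)*(u + 2)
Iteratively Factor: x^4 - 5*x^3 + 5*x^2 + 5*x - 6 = (x - 1)*(x^3 - 4*x^2 + x + 6) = (x - 1)*(x + 1)*(x^2 - 5*x + 6) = (x - 3)*(x - 1)*(x + 1)*(x - 2)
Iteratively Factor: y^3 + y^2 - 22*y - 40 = (y - 5)*(y^2 + 6*y + 8) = (y - 5)*(y + 2)*(y + 4)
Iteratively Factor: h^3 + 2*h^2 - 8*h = (h)*(h^2 + 2*h - 8) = h*(h - 2)*(h + 4)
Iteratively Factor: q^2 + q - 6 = (q - 2)*(q + 3)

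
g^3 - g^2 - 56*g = g*(g - 8)*(g + 7)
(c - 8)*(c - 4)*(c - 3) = c^3 - 15*c^2 + 68*c - 96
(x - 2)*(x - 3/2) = x^2 - 7*x/2 + 3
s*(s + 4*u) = s^2 + 4*s*u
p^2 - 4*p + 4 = (p - 2)^2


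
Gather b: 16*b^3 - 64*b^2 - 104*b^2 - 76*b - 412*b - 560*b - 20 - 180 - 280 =16*b^3 - 168*b^2 - 1048*b - 480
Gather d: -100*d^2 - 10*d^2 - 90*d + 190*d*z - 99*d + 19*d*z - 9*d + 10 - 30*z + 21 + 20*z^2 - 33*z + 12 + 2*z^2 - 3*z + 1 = -110*d^2 + d*(209*z - 198) + 22*z^2 - 66*z + 44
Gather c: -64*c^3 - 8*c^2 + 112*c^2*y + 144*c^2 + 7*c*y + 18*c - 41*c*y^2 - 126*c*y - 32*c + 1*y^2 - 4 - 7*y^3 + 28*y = -64*c^3 + c^2*(112*y + 136) + c*(-41*y^2 - 119*y - 14) - 7*y^3 + y^2 + 28*y - 4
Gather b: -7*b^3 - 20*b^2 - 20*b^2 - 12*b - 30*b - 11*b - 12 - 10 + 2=-7*b^3 - 40*b^2 - 53*b - 20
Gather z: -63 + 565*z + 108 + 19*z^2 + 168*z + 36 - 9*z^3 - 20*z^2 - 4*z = -9*z^3 - z^2 + 729*z + 81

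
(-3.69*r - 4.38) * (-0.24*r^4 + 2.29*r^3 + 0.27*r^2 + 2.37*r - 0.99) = 0.8856*r^5 - 7.3989*r^4 - 11.0265*r^3 - 9.9279*r^2 - 6.7275*r + 4.3362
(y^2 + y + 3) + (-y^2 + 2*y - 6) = 3*y - 3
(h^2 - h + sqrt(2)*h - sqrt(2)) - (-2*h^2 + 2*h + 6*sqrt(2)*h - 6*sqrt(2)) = 3*h^2 - 5*sqrt(2)*h - 3*h + 5*sqrt(2)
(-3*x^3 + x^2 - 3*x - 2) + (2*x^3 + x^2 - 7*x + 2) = -x^3 + 2*x^2 - 10*x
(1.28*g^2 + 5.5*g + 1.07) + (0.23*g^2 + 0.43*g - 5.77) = 1.51*g^2 + 5.93*g - 4.7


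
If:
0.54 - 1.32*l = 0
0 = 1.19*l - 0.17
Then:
No Solution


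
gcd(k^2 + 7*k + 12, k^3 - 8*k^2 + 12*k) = 1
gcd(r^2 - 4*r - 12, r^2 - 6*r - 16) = r + 2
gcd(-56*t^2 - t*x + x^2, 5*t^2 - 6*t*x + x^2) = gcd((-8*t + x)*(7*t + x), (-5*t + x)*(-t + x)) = 1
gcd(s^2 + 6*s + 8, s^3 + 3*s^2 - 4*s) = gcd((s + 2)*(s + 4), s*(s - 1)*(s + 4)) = s + 4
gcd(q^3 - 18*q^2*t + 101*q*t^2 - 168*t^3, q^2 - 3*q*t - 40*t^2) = q - 8*t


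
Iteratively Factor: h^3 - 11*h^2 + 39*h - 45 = (h - 5)*(h^2 - 6*h + 9) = (h - 5)*(h - 3)*(h - 3)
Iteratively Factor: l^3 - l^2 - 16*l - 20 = (l + 2)*(l^2 - 3*l - 10) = (l + 2)^2*(l - 5)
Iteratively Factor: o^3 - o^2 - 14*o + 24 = (o - 3)*(o^2 + 2*o - 8) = (o - 3)*(o - 2)*(o + 4)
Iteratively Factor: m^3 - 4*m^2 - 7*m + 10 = (m - 1)*(m^2 - 3*m - 10) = (m - 5)*(m - 1)*(m + 2)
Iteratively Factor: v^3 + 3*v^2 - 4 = (v + 2)*(v^2 + v - 2) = (v + 2)^2*(v - 1)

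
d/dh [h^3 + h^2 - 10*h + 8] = 3*h^2 + 2*h - 10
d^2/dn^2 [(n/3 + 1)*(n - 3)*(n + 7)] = 2*n + 14/3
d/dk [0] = 0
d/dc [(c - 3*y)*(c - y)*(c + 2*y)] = 3*c^2 - 4*c*y - 5*y^2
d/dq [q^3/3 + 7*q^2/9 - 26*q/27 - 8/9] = q^2 + 14*q/9 - 26/27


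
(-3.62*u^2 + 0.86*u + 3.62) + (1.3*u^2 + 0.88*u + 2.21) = -2.32*u^2 + 1.74*u + 5.83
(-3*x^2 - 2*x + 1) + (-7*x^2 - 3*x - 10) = -10*x^2 - 5*x - 9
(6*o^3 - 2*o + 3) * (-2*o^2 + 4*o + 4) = -12*o^5 + 24*o^4 + 28*o^3 - 14*o^2 + 4*o + 12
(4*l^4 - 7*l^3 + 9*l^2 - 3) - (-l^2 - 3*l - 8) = 4*l^4 - 7*l^3 + 10*l^2 + 3*l + 5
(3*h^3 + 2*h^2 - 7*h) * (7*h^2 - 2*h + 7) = 21*h^5 + 8*h^4 - 32*h^3 + 28*h^2 - 49*h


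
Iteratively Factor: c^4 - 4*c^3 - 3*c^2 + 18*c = (c)*(c^3 - 4*c^2 - 3*c + 18) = c*(c - 3)*(c^2 - c - 6) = c*(c - 3)^2*(c + 2)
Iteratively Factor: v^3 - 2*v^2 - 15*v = (v - 5)*(v^2 + 3*v) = (v - 5)*(v + 3)*(v)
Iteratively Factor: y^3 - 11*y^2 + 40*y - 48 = (y - 4)*(y^2 - 7*y + 12) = (y - 4)^2*(y - 3)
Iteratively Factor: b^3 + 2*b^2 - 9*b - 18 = (b + 3)*(b^2 - b - 6) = (b + 2)*(b + 3)*(b - 3)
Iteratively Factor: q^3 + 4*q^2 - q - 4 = (q + 4)*(q^2 - 1) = (q + 1)*(q + 4)*(q - 1)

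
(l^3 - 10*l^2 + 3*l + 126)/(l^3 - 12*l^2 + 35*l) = (l^2 - 3*l - 18)/(l*(l - 5))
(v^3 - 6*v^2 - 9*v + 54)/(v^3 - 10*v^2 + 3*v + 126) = (v - 3)/(v - 7)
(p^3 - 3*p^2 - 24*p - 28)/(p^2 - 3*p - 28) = (p^2 + 4*p + 4)/(p + 4)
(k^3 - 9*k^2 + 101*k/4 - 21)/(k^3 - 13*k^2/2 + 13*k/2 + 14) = (k - 3/2)/(k + 1)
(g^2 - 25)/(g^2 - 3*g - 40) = (g - 5)/(g - 8)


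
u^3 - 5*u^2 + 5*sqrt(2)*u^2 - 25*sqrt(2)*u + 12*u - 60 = (u - 5)*(u + 2*sqrt(2))*(u + 3*sqrt(2))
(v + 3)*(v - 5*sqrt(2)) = v^2 - 5*sqrt(2)*v + 3*v - 15*sqrt(2)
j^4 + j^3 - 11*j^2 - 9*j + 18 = (j - 3)*(j - 1)*(j + 2)*(j + 3)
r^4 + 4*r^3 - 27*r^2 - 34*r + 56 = (r - 4)*(r - 1)*(r + 2)*(r + 7)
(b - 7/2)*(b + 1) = b^2 - 5*b/2 - 7/2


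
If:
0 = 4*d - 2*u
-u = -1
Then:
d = 1/2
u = 1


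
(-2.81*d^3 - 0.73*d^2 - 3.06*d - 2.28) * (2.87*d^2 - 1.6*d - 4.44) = -8.0647*d^5 + 2.4009*d^4 + 4.8622*d^3 + 1.5936*d^2 + 17.2344*d + 10.1232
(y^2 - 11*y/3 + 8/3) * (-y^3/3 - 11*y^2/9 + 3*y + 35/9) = -y^5/3 + 178*y^3/27 - 280*y^2/27 - 169*y/27 + 280/27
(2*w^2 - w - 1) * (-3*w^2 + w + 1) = -6*w^4 + 5*w^3 + 4*w^2 - 2*w - 1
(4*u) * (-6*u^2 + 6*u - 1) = -24*u^3 + 24*u^2 - 4*u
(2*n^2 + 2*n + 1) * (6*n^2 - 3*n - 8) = 12*n^4 + 6*n^3 - 16*n^2 - 19*n - 8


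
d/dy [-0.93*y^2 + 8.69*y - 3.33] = 8.69 - 1.86*y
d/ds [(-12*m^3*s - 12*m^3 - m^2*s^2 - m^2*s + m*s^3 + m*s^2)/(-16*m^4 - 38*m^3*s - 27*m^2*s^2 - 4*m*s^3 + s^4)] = m*(192*m^5 - 160*m^4*s - 440*m^4 - 174*m^3*s^2 - 240*m^3*s + 2*m^2*s^3 + 31*m^2*s^2 + 3*m*s^4 + 9*m*s^3 - s^5 - 2*s^4)/(256*m^7 + 960*m^6*s + 1348*m^5*s^2 + 832*m^4*s^3 + 169*m^3*s^4 - 29*m^2*s^5 - 9*m*s^6 + s^7)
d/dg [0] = 0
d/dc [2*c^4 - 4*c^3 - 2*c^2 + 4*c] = 8*c^3 - 12*c^2 - 4*c + 4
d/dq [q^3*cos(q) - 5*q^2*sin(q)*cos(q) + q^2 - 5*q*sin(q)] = -q^3*sin(q) + 3*q^2*cos(q) - 5*q^2*cos(2*q) - 5*q*sin(2*q) - 5*q*cos(q) + 2*q - 5*sin(q)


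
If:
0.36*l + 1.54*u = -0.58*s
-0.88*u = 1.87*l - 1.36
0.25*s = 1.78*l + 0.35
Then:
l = -2.62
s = -17.27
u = 7.12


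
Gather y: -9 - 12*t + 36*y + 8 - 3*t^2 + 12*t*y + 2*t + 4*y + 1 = -3*t^2 - 10*t + y*(12*t + 40)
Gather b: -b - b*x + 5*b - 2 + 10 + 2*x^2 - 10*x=b*(4 - x) + 2*x^2 - 10*x + 8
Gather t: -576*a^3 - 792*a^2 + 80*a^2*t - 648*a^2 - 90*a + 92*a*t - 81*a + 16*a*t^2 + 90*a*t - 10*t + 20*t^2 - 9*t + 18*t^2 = -576*a^3 - 1440*a^2 - 171*a + t^2*(16*a + 38) + t*(80*a^2 + 182*a - 19)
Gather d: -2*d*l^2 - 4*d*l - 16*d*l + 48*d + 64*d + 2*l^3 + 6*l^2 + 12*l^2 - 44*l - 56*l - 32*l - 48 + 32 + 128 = d*(-2*l^2 - 20*l + 112) + 2*l^3 + 18*l^2 - 132*l + 112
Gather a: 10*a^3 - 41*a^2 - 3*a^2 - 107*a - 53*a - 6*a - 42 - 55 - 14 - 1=10*a^3 - 44*a^2 - 166*a - 112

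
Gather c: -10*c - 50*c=-60*c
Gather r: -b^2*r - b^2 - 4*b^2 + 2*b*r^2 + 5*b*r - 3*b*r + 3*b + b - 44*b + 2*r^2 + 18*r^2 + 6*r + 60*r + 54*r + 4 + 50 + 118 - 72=-5*b^2 - 40*b + r^2*(2*b + 20) + r*(-b^2 + 2*b + 120) + 100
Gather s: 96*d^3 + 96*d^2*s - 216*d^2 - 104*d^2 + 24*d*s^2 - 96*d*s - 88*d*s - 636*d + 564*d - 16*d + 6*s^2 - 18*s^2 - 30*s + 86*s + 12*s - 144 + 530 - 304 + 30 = 96*d^3 - 320*d^2 - 88*d + s^2*(24*d - 12) + s*(96*d^2 - 184*d + 68) + 112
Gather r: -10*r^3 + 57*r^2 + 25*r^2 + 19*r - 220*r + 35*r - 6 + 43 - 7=-10*r^3 + 82*r^2 - 166*r + 30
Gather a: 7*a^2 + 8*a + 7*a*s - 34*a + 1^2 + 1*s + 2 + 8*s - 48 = 7*a^2 + a*(7*s - 26) + 9*s - 45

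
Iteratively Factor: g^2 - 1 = (g + 1)*(g - 1)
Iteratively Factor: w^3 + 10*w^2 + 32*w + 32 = (w + 4)*(w^2 + 6*w + 8) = (w + 4)^2*(w + 2)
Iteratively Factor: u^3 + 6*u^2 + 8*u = (u + 2)*(u^2 + 4*u) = (u + 2)*(u + 4)*(u)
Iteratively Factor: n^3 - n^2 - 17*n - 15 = (n + 1)*(n^2 - 2*n - 15) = (n - 5)*(n + 1)*(n + 3)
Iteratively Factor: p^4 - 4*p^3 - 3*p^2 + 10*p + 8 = (p + 1)*(p^3 - 5*p^2 + 2*p + 8) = (p - 4)*(p + 1)*(p^2 - p - 2) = (p - 4)*(p - 2)*(p + 1)*(p + 1)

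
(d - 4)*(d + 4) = d^2 - 16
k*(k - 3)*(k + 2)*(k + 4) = k^4 + 3*k^3 - 10*k^2 - 24*k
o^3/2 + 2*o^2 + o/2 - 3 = (o/2 + 1)*(o - 1)*(o + 3)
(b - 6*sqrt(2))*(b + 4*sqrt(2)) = b^2 - 2*sqrt(2)*b - 48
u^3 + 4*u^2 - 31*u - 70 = (u - 5)*(u + 2)*(u + 7)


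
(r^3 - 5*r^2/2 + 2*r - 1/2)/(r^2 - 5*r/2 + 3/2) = (2*r^2 - 3*r + 1)/(2*r - 3)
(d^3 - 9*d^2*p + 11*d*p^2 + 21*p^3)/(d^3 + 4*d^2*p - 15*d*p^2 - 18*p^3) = (d - 7*p)/(d + 6*p)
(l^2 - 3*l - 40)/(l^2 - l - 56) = (l + 5)/(l + 7)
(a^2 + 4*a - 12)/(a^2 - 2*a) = (a + 6)/a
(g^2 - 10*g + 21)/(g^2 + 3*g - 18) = (g - 7)/(g + 6)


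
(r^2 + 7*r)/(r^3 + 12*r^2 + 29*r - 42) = r/(r^2 + 5*r - 6)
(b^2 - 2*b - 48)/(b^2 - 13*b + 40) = (b + 6)/(b - 5)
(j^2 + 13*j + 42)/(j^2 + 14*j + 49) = (j + 6)/(j + 7)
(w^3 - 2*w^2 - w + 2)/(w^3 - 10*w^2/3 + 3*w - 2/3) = 3*(w + 1)/(3*w - 1)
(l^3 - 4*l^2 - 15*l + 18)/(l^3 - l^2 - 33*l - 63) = (l^2 - 7*l + 6)/(l^2 - 4*l - 21)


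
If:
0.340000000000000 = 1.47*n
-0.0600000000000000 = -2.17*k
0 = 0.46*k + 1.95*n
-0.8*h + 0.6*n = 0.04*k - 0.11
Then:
No Solution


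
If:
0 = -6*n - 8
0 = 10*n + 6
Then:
No Solution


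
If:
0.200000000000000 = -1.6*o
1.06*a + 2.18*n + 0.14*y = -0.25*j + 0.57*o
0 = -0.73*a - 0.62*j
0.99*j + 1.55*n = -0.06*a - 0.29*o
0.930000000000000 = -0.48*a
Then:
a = -1.94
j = 2.28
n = -1.36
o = -0.12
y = 31.24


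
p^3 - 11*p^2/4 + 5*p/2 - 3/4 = (p - 1)^2*(p - 3/4)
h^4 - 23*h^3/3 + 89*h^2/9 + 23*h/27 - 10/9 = (h - 6)*(h - 5/3)*(h - 1/3)*(h + 1/3)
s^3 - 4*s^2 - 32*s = s*(s - 8)*(s + 4)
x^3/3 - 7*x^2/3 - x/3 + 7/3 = (x/3 + 1/3)*(x - 7)*(x - 1)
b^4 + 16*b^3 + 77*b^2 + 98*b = b*(b + 2)*(b + 7)^2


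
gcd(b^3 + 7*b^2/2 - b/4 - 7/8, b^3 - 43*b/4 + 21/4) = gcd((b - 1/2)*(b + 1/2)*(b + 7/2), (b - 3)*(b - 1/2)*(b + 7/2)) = b^2 + 3*b - 7/4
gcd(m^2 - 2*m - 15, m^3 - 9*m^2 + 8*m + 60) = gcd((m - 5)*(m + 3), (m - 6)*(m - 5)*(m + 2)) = m - 5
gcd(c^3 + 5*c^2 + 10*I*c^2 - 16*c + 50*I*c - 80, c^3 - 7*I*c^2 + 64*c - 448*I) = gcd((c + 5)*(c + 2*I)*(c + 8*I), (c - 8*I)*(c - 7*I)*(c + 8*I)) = c + 8*I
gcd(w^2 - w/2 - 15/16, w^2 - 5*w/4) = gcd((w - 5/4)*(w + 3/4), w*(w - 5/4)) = w - 5/4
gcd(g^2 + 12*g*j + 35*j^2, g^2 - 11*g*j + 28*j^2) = 1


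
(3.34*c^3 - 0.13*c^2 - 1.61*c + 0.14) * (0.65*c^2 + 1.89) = 2.171*c^5 - 0.0845*c^4 + 5.2661*c^3 - 0.1547*c^2 - 3.0429*c + 0.2646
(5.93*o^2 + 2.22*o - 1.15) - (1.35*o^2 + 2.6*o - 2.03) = 4.58*o^2 - 0.38*o + 0.88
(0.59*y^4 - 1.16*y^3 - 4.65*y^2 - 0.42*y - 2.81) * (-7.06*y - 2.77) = -4.1654*y^5 + 6.5553*y^4 + 36.0422*y^3 + 15.8457*y^2 + 21.002*y + 7.7837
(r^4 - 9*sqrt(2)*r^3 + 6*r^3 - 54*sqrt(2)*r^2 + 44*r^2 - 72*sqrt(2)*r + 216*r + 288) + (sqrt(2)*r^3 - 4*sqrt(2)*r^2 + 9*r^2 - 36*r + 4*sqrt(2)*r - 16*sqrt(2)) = r^4 - 8*sqrt(2)*r^3 + 6*r^3 - 58*sqrt(2)*r^2 + 53*r^2 - 68*sqrt(2)*r + 180*r - 16*sqrt(2) + 288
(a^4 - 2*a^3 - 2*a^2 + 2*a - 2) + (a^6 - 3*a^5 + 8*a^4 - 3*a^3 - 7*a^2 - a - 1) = a^6 - 3*a^5 + 9*a^4 - 5*a^3 - 9*a^2 + a - 3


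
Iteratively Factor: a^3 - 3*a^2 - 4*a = (a - 4)*(a^2 + a) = a*(a - 4)*(a + 1)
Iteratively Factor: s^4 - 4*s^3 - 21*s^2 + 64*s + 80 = (s + 1)*(s^3 - 5*s^2 - 16*s + 80) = (s - 4)*(s + 1)*(s^2 - s - 20) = (s - 5)*(s - 4)*(s + 1)*(s + 4)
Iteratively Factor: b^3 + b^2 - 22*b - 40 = (b + 4)*(b^2 - 3*b - 10) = (b - 5)*(b + 4)*(b + 2)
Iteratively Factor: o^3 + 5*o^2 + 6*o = (o)*(o^2 + 5*o + 6) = o*(o + 2)*(o + 3)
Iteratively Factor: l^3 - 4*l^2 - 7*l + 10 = (l + 2)*(l^2 - 6*l + 5) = (l - 1)*(l + 2)*(l - 5)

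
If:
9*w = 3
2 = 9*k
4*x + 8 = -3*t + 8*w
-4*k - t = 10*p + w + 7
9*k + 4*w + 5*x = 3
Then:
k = 2/9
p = -49/75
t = -76/45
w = 1/3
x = -1/15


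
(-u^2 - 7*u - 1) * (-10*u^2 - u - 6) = 10*u^4 + 71*u^3 + 23*u^2 + 43*u + 6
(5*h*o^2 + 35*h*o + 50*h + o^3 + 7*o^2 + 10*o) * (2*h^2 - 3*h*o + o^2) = 10*h^3*o^2 + 70*h^3*o + 100*h^3 - 13*h^2*o^3 - 91*h^2*o^2 - 130*h^2*o + 2*h*o^4 + 14*h*o^3 + 20*h*o^2 + o^5 + 7*o^4 + 10*o^3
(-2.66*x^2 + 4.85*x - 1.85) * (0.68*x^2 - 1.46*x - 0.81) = -1.8088*x^4 + 7.1816*x^3 - 6.1844*x^2 - 1.2275*x + 1.4985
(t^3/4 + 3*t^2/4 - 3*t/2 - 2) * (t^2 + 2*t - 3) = t^5/4 + 5*t^4/4 - 3*t^3/4 - 29*t^2/4 + t/2 + 6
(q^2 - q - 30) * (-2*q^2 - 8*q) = -2*q^4 - 6*q^3 + 68*q^2 + 240*q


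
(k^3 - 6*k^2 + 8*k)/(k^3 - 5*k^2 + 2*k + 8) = k/(k + 1)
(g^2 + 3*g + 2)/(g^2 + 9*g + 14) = (g + 1)/(g + 7)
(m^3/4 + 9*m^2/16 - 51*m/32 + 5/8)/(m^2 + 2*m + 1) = (8*m^3 + 18*m^2 - 51*m + 20)/(32*(m^2 + 2*m + 1))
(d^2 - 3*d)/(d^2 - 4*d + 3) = d/(d - 1)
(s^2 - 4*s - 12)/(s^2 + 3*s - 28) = (s^2 - 4*s - 12)/(s^2 + 3*s - 28)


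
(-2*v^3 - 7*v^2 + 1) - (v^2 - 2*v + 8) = -2*v^3 - 8*v^2 + 2*v - 7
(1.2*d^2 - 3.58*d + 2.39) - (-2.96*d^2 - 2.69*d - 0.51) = 4.16*d^2 - 0.89*d + 2.9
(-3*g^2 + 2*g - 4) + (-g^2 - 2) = -4*g^2 + 2*g - 6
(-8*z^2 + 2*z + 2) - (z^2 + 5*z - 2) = -9*z^2 - 3*z + 4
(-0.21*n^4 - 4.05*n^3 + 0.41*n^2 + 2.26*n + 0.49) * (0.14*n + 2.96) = -0.0294*n^5 - 1.1886*n^4 - 11.9306*n^3 + 1.53*n^2 + 6.7582*n + 1.4504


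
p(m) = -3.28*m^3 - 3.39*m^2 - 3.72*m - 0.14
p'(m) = -9.84*m^2 - 6.78*m - 3.72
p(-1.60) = 10.57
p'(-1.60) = -18.06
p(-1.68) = 12.09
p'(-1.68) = -20.10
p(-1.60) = 10.57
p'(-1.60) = -18.06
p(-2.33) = 31.61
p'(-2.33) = -41.34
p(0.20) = -1.05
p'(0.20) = -5.47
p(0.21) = -1.10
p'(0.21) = -5.58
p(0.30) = -1.65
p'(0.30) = -6.64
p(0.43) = -2.63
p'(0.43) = -8.45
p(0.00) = -0.14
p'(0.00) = -3.72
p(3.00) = -130.37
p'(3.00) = -112.62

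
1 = 1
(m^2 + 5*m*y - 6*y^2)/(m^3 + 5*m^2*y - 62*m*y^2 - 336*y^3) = (-m + y)/(-m^2 + m*y + 56*y^2)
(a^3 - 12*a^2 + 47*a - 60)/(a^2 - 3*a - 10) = (a^2 - 7*a + 12)/(a + 2)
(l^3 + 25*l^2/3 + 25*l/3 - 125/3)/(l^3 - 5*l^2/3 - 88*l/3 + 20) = (3*l^2 + 10*l - 25)/(3*l^2 - 20*l + 12)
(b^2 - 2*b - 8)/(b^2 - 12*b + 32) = (b + 2)/(b - 8)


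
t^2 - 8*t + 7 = (t - 7)*(t - 1)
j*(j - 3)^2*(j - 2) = j^4 - 8*j^3 + 21*j^2 - 18*j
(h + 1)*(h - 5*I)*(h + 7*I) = h^3 + h^2 + 2*I*h^2 + 35*h + 2*I*h + 35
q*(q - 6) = q^2 - 6*q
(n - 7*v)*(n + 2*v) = n^2 - 5*n*v - 14*v^2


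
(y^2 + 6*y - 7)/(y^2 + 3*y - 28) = (y - 1)/(y - 4)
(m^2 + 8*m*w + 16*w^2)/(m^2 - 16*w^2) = (-m - 4*w)/(-m + 4*w)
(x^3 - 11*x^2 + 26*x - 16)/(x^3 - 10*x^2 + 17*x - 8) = (x - 2)/(x - 1)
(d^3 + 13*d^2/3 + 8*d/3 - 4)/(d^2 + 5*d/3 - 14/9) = 3*(d^2 + 5*d + 6)/(3*d + 7)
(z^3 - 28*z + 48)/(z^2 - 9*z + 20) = (z^2 + 4*z - 12)/(z - 5)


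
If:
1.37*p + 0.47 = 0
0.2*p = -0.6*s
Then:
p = -0.34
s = 0.11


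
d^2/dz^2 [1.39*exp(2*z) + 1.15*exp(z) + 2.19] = (5.56*exp(z) + 1.15)*exp(z)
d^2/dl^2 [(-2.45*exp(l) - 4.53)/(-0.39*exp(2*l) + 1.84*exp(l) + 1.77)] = (0.372645*exp(4*l) + 4.514172*exp(3*l) + 0.395226000000001*exp(2*l) + 19.865844*exp(l) - 7.077699)*exp(l)/(0.059319*exp(6*l) - 0.839592*exp(5*l) + 3.153501*exp(4*l) + 1.391408*exp(3*l) - 14.312043*exp(2*l) - 17.293608*exp(l) - 5.545233)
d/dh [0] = 0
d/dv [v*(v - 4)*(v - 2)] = 3*v^2 - 12*v + 8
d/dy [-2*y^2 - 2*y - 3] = -4*y - 2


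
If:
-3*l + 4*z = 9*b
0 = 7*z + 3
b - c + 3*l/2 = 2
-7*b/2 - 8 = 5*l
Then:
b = 72/161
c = -712/161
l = -44/23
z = -3/7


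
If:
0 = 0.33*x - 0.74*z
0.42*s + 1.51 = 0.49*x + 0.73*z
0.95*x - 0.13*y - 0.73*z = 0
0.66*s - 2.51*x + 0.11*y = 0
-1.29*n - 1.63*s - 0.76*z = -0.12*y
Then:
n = 12.24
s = -10.18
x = -3.39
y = -16.28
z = -1.51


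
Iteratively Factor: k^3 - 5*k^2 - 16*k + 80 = (k + 4)*(k^2 - 9*k + 20) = (k - 5)*(k + 4)*(k - 4)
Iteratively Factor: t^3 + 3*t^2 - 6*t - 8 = (t - 2)*(t^2 + 5*t + 4) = (t - 2)*(t + 1)*(t + 4)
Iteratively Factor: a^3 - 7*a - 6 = (a + 2)*(a^2 - 2*a - 3) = (a - 3)*(a + 2)*(a + 1)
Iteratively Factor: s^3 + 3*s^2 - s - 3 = (s + 1)*(s^2 + 2*s - 3) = (s + 1)*(s + 3)*(s - 1)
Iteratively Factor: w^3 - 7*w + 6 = (w + 3)*(w^2 - 3*w + 2) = (w - 1)*(w + 3)*(w - 2)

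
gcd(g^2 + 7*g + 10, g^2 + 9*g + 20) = g + 5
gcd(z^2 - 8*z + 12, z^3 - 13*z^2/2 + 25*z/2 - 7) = z - 2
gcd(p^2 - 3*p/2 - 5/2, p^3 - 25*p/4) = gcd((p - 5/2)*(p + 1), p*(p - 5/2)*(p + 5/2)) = p - 5/2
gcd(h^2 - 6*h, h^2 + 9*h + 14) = 1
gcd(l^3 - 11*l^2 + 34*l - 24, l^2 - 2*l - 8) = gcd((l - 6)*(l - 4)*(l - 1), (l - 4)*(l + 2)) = l - 4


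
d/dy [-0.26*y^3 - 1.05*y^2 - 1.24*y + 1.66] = -0.78*y^2 - 2.1*y - 1.24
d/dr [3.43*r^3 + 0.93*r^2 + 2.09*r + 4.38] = 10.29*r^2 + 1.86*r + 2.09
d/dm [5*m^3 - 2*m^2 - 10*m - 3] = 15*m^2 - 4*m - 10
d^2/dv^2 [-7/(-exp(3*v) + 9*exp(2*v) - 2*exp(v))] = 7*((-9*exp(2*v) + 36*exp(v) - 2)*(exp(2*v) - 9*exp(v) + 2) + 2*(3*exp(2*v) - 18*exp(v) + 2)^2)*exp(-v)/(exp(2*v) - 9*exp(v) + 2)^3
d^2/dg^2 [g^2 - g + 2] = 2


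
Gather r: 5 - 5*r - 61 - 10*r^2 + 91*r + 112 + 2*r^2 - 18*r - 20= -8*r^2 + 68*r + 36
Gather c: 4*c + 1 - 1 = 4*c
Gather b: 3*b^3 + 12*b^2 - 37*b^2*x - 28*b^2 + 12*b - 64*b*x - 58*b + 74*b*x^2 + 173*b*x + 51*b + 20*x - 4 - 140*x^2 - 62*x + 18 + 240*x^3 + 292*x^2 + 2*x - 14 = 3*b^3 + b^2*(-37*x - 16) + b*(74*x^2 + 109*x + 5) + 240*x^3 + 152*x^2 - 40*x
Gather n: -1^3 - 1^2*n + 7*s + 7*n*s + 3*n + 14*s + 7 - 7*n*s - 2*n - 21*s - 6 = 0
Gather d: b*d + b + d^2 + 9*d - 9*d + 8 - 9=b*d + b + d^2 - 1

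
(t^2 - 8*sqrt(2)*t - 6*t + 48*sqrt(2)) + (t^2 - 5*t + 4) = 2*t^2 - 8*sqrt(2)*t - 11*t + 4 + 48*sqrt(2)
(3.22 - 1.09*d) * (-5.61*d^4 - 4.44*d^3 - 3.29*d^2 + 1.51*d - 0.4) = 6.1149*d^5 - 13.2246*d^4 - 10.7107*d^3 - 12.2397*d^2 + 5.2982*d - 1.288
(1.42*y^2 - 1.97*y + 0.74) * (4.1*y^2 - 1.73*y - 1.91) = 5.822*y^4 - 10.5336*y^3 + 3.7299*y^2 + 2.4825*y - 1.4134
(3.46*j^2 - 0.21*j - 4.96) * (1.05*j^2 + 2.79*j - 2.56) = 3.633*j^4 + 9.4329*j^3 - 14.6515*j^2 - 13.3008*j + 12.6976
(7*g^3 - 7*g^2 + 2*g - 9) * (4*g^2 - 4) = 28*g^5 - 28*g^4 - 20*g^3 - 8*g^2 - 8*g + 36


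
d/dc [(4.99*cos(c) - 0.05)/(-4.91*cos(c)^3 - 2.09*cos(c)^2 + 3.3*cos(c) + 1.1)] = (-49.0018*cos(c)^3 - 9.6926*cos(c)^2 + 0.209*cos(c) - 5.654)*sin(c)/(24.1081*cos(c)^6 + 20.5238*cos(c)^5 - 28.0379*cos(c)^4 - 24.596*cos(c)^3 + 6.292*cos(c)^2 + 7.26*cos(c) + 1.21)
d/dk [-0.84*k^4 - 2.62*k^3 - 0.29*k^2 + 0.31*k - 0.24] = -3.36*k^3 - 7.86*k^2 - 0.58*k + 0.31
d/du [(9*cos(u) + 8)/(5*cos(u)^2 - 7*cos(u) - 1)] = (45*cos(u)^2 + 80*cos(u) - 47)*sin(u)/(5*sin(u)^2 + 7*cos(u) - 4)^2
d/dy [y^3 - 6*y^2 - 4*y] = 3*y^2 - 12*y - 4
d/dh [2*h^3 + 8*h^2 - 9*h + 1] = 6*h^2 + 16*h - 9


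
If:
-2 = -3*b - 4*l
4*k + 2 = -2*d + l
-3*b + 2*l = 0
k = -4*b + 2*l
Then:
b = 2/9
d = -7/18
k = -2/9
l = 1/3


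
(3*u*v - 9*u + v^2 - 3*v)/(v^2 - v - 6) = (3*u + v)/(v + 2)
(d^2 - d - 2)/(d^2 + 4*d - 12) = (d + 1)/(d + 6)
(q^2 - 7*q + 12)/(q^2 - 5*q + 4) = (q - 3)/(q - 1)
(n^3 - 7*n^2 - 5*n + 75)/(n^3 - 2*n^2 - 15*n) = (n - 5)/n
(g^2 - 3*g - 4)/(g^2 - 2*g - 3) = (g - 4)/(g - 3)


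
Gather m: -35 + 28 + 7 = 0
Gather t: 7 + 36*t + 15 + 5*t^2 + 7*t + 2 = 5*t^2 + 43*t + 24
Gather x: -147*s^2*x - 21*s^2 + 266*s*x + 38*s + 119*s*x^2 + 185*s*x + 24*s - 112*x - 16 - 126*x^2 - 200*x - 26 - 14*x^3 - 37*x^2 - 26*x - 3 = -21*s^2 + 62*s - 14*x^3 + x^2*(119*s - 163) + x*(-147*s^2 + 451*s - 338) - 45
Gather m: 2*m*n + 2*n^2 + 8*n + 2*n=2*m*n + 2*n^2 + 10*n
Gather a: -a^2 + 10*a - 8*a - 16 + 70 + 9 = -a^2 + 2*a + 63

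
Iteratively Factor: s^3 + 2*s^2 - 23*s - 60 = (s - 5)*(s^2 + 7*s + 12) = (s - 5)*(s + 3)*(s + 4)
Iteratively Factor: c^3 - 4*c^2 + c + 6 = (c - 2)*(c^2 - 2*c - 3) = (c - 2)*(c + 1)*(c - 3)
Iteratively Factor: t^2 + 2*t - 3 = (t - 1)*(t + 3)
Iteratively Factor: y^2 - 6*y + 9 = (y - 3)*(y - 3)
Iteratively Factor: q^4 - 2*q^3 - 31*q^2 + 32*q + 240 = (q - 4)*(q^3 + 2*q^2 - 23*q - 60) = (q - 4)*(q + 3)*(q^2 - q - 20) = (q - 4)*(q + 3)*(q + 4)*(q - 5)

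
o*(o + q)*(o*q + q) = o^3*q + o^2*q^2 + o^2*q + o*q^2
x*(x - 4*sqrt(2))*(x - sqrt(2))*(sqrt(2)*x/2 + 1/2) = sqrt(2)*x^4/2 - 9*x^3/2 + 3*sqrt(2)*x^2/2 + 4*x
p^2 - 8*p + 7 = (p - 7)*(p - 1)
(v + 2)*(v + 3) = v^2 + 5*v + 6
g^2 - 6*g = g*(g - 6)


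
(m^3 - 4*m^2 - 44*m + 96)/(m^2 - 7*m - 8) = (m^2 + 4*m - 12)/(m + 1)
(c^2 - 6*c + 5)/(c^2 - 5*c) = (c - 1)/c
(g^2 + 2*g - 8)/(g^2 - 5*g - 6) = (-g^2 - 2*g + 8)/(-g^2 + 5*g + 6)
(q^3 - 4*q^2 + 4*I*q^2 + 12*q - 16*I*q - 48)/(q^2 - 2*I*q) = q - 4 + 6*I - 24*I/q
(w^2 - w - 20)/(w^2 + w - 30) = (w + 4)/(w + 6)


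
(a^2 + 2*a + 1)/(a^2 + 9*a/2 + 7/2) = 2*(a + 1)/(2*a + 7)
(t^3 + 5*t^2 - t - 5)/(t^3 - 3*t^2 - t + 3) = (t + 5)/(t - 3)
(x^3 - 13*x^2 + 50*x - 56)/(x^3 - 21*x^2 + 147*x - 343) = (x^2 - 6*x + 8)/(x^2 - 14*x + 49)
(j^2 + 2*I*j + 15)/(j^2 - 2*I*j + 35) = (j - 3*I)/(j - 7*I)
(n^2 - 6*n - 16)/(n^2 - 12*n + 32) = (n + 2)/(n - 4)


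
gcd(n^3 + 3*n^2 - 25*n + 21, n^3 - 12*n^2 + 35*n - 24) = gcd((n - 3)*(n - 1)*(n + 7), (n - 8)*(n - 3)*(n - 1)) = n^2 - 4*n + 3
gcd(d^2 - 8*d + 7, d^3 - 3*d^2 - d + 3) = d - 1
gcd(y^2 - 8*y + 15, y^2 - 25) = y - 5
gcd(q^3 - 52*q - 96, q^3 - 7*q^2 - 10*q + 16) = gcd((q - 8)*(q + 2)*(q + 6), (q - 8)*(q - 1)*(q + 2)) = q^2 - 6*q - 16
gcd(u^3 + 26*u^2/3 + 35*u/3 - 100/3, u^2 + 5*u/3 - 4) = u - 4/3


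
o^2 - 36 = (o - 6)*(o + 6)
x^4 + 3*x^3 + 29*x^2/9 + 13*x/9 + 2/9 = (x + 1/3)*(x + 2/3)*(x + 1)^2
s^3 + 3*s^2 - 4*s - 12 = (s - 2)*(s + 2)*(s + 3)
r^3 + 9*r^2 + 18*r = r*(r + 3)*(r + 6)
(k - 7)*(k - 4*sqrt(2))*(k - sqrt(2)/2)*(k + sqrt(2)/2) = k^4 - 7*k^3 - 4*sqrt(2)*k^3 - k^2/2 + 28*sqrt(2)*k^2 + 2*sqrt(2)*k + 7*k/2 - 14*sqrt(2)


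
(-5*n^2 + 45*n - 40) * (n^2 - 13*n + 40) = -5*n^4 + 110*n^3 - 825*n^2 + 2320*n - 1600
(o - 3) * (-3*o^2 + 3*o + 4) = -3*o^3 + 12*o^2 - 5*o - 12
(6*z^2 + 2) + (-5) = 6*z^2 - 3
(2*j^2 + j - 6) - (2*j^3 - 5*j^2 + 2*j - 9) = -2*j^3 + 7*j^2 - j + 3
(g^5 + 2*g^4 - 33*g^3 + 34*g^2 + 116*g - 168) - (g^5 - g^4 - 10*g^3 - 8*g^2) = 3*g^4 - 23*g^3 + 42*g^2 + 116*g - 168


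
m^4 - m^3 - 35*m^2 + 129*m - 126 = (m - 3)^2*(m - 2)*(m + 7)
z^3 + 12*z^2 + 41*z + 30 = (z + 1)*(z + 5)*(z + 6)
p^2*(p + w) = p^3 + p^2*w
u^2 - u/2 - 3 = (u - 2)*(u + 3/2)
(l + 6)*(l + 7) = l^2 + 13*l + 42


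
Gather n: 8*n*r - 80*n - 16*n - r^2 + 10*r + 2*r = n*(8*r - 96) - r^2 + 12*r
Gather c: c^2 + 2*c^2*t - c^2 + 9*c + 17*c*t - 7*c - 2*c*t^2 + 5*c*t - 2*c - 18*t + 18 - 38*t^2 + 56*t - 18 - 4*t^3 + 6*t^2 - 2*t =2*c^2*t + c*(-2*t^2 + 22*t) - 4*t^3 - 32*t^2 + 36*t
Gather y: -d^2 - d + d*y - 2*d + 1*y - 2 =-d^2 - 3*d + y*(d + 1) - 2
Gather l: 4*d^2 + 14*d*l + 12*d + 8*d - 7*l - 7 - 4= 4*d^2 + 20*d + l*(14*d - 7) - 11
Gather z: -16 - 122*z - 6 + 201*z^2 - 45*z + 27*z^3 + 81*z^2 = 27*z^3 + 282*z^2 - 167*z - 22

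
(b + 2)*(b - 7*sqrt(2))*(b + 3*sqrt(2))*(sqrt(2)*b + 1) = sqrt(2)*b^4 - 7*b^3 + 2*sqrt(2)*b^3 - 46*sqrt(2)*b^2 - 14*b^2 - 92*sqrt(2)*b - 42*b - 84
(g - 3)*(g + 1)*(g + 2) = g^3 - 7*g - 6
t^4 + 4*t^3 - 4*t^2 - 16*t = t*(t - 2)*(t + 2)*(t + 4)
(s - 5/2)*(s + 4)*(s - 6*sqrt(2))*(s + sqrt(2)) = s^4 - 5*sqrt(2)*s^3 + 3*s^3/2 - 22*s^2 - 15*sqrt(2)*s^2/2 - 18*s + 50*sqrt(2)*s + 120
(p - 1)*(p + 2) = p^2 + p - 2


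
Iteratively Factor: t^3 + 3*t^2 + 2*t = (t + 1)*(t^2 + 2*t) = t*(t + 1)*(t + 2)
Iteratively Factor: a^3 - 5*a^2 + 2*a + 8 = (a - 4)*(a^2 - a - 2) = (a - 4)*(a - 2)*(a + 1)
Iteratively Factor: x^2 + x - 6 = (x - 2)*(x + 3)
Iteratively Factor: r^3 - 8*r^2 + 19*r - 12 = (r - 1)*(r^2 - 7*r + 12) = (r - 4)*(r - 1)*(r - 3)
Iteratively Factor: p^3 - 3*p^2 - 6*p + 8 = (p - 4)*(p^2 + p - 2) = (p - 4)*(p + 2)*(p - 1)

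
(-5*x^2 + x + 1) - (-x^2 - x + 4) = -4*x^2 + 2*x - 3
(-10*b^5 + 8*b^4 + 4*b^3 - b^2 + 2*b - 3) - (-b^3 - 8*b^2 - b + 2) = -10*b^5 + 8*b^4 + 5*b^3 + 7*b^2 + 3*b - 5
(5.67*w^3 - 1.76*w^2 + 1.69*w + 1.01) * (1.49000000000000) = 8.4483*w^3 - 2.6224*w^2 + 2.5181*w + 1.5049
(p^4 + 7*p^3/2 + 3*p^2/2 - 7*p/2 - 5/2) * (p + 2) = p^5 + 11*p^4/2 + 17*p^3/2 - p^2/2 - 19*p/2 - 5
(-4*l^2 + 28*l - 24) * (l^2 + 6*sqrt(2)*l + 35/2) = -4*l^4 - 24*sqrt(2)*l^3 + 28*l^3 - 94*l^2 + 168*sqrt(2)*l^2 - 144*sqrt(2)*l + 490*l - 420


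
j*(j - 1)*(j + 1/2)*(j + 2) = j^4 + 3*j^3/2 - 3*j^2/2 - j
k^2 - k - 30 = (k - 6)*(k + 5)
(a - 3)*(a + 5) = a^2 + 2*a - 15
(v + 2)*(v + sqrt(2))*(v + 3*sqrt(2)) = v^3 + 2*v^2 + 4*sqrt(2)*v^2 + 6*v + 8*sqrt(2)*v + 12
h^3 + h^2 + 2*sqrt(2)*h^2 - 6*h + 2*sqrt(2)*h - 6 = (h + 1)*(h - sqrt(2))*(h + 3*sqrt(2))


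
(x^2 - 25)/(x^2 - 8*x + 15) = (x + 5)/(x - 3)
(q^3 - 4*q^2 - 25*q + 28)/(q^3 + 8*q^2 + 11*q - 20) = (q - 7)/(q + 5)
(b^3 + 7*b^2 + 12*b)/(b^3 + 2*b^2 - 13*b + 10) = b*(b^2 + 7*b + 12)/(b^3 + 2*b^2 - 13*b + 10)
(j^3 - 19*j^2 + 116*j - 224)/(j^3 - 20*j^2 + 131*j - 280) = (j - 4)/(j - 5)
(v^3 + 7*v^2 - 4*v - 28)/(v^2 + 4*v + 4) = (v^2 + 5*v - 14)/(v + 2)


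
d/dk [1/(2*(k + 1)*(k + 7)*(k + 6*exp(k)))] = ((k + 1)*(k + 7)*(-6*exp(k) - 1) - (k + 1)*(k + 6*exp(k)) - (k + 7)*(k + 6*exp(k)))/(2*(k + 1)^2*(k + 7)^2*(k + 6*exp(k))^2)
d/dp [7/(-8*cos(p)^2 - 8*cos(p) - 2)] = -14*sin(p)/(2*cos(p) + 1)^3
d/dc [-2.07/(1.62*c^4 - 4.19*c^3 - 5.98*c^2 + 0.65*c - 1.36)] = (13.4136*c^3 - 26.0199*c^2 - 24.7572*c + 1.3455)/(-1.62*c^4 + 4.19*c^3 + 5.98*c^2 - 0.65*c + 1.36)^2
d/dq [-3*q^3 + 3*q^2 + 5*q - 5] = -9*q^2 + 6*q + 5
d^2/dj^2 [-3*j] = 0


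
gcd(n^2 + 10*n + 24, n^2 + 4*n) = n + 4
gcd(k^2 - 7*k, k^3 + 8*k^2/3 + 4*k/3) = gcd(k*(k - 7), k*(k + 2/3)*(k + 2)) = k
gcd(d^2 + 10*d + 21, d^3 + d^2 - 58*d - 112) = d + 7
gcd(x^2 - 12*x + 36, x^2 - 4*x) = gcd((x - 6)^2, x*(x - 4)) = 1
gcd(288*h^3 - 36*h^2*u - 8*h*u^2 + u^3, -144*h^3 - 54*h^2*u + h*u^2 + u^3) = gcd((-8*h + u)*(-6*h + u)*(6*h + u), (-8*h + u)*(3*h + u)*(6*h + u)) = -48*h^2 - 2*h*u + u^2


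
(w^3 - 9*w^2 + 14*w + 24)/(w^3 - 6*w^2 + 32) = (w^2 - 5*w - 6)/(w^2 - 2*w - 8)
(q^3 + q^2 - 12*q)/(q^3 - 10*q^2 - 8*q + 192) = q*(q - 3)/(q^2 - 14*q + 48)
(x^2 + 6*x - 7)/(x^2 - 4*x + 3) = (x + 7)/(x - 3)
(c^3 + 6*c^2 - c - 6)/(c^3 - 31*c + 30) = (c + 1)/(c - 5)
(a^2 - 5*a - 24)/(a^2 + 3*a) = (a - 8)/a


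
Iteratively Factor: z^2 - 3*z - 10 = (z + 2)*(z - 5)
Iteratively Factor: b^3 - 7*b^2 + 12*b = (b - 3)*(b^2 - 4*b) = (b - 4)*(b - 3)*(b)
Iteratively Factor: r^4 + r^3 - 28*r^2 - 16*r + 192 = (r + 4)*(r^3 - 3*r^2 - 16*r + 48) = (r - 4)*(r + 4)*(r^2 + r - 12) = (r - 4)*(r + 4)^2*(r - 3)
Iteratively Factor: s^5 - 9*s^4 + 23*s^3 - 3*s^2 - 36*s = (s - 3)*(s^4 - 6*s^3 + 5*s^2 + 12*s) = (s - 3)^2*(s^3 - 3*s^2 - 4*s) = (s - 3)^2*(s + 1)*(s^2 - 4*s) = (s - 4)*(s - 3)^2*(s + 1)*(s)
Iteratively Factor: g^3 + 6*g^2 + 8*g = (g + 2)*(g^2 + 4*g) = (g + 2)*(g + 4)*(g)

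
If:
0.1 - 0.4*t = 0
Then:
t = 0.25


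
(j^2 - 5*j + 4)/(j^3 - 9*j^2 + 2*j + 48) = (j^2 - 5*j + 4)/(j^3 - 9*j^2 + 2*j + 48)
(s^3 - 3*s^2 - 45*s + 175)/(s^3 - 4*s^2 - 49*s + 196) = (s^2 - 10*s + 25)/(s^2 - 11*s + 28)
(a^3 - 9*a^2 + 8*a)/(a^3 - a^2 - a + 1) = a*(a - 8)/(a^2 - 1)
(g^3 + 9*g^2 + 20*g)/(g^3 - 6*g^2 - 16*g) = (g^2 + 9*g + 20)/(g^2 - 6*g - 16)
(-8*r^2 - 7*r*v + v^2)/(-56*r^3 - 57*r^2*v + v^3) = 1/(7*r + v)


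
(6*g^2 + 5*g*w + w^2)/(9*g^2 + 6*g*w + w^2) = (2*g + w)/(3*g + w)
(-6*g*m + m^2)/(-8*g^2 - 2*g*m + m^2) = m*(6*g - m)/(8*g^2 + 2*g*m - m^2)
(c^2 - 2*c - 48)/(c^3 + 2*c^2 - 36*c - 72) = (c - 8)/(c^2 - 4*c - 12)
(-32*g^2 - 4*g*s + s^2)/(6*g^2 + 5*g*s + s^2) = (-32*g^2 - 4*g*s + s^2)/(6*g^2 + 5*g*s + s^2)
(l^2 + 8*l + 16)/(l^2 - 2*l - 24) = (l + 4)/(l - 6)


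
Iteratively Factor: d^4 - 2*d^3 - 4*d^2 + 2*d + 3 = (d + 1)*(d^3 - 3*d^2 - d + 3) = (d - 3)*(d + 1)*(d^2 - 1) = (d - 3)*(d + 1)^2*(d - 1)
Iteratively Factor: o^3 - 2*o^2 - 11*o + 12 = (o - 1)*(o^2 - o - 12) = (o - 1)*(o + 3)*(o - 4)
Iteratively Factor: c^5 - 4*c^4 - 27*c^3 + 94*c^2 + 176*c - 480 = (c - 4)*(c^4 - 27*c^2 - 14*c + 120) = (c - 4)*(c + 3)*(c^3 - 3*c^2 - 18*c + 40) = (c - 4)*(c - 2)*(c + 3)*(c^2 - c - 20) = (c - 4)*(c - 2)*(c + 3)*(c + 4)*(c - 5)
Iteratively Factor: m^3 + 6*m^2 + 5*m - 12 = (m - 1)*(m^2 + 7*m + 12) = (m - 1)*(m + 3)*(m + 4)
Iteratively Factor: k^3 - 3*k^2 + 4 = (k + 1)*(k^2 - 4*k + 4) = (k - 2)*(k + 1)*(k - 2)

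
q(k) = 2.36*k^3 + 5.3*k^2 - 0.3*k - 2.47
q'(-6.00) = 190.98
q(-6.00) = -319.63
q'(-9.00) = 477.78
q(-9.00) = -1290.91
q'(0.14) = 1.32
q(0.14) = -2.40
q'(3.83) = 144.15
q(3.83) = 206.72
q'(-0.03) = -0.61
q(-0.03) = -2.46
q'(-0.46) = -3.68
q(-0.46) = -1.44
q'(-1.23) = -2.63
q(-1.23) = 1.53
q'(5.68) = 288.33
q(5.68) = 599.29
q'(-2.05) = 7.72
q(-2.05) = 0.09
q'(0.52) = 7.13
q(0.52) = -0.86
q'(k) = 7.08*k^2 + 10.6*k - 0.3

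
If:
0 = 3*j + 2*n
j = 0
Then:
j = 0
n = 0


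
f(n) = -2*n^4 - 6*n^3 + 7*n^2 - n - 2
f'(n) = -8*n^3 - 18*n^2 + 14*n - 1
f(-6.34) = -1416.62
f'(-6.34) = 1225.44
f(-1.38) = 21.23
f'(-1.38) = -33.57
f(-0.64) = 2.74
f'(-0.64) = -15.24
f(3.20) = -339.84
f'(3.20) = -402.66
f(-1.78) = 35.72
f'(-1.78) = -37.83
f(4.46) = -1190.87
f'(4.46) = -1006.34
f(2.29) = -94.64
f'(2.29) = -159.41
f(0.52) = -1.62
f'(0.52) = 0.29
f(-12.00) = -30086.00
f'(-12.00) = 11063.00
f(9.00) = -16940.00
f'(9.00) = -7165.00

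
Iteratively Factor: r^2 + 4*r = (r + 4)*(r)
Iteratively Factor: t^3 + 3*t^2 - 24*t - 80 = (t + 4)*(t^2 - t - 20) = (t - 5)*(t + 4)*(t + 4)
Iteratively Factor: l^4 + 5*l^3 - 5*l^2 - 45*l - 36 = (l + 1)*(l^3 + 4*l^2 - 9*l - 36) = (l + 1)*(l + 4)*(l^2 - 9) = (l - 3)*(l + 1)*(l + 4)*(l + 3)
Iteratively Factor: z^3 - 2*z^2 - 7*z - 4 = (z + 1)*(z^2 - 3*z - 4) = (z - 4)*(z + 1)*(z + 1)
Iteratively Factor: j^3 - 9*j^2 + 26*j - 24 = (j - 4)*(j^2 - 5*j + 6) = (j - 4)*(j - 2)*(j - 3)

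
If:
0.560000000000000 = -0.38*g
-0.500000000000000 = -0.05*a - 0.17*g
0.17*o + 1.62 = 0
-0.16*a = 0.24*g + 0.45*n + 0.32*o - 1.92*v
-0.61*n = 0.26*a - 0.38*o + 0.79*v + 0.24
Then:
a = 15.01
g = -1.47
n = -9.25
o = -9.53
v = -2.69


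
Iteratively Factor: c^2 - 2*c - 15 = (c - 5)*(c + 3)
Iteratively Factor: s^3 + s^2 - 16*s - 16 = (s + 1)*(s^2 - 16) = (s + 1)*(s + 4)*(s - 4)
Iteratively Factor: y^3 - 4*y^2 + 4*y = (y - 2)*(y^2 - 2*y) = y*(y - 2)*(y - 2)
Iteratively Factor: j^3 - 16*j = (j)*(j^2 - 16) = j*(j + 4)*(j - 4)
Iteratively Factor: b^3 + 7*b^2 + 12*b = (b)*(b^2 + 7*b + 12) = b*(b + 4)*(b + 3)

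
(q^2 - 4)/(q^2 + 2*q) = (q - 2)/q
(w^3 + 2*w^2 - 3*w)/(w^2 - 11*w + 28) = w*(w^2 + 2*w - 3)/(w^2 - 11*w + 28)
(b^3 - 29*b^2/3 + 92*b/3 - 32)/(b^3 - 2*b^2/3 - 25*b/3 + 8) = (b^2 - 7*b + 12)/(b^2 + 2*b - 3)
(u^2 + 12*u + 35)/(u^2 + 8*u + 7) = (u + 5)/(u + 1)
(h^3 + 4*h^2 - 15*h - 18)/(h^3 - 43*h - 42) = (h - 3)/(h - 7)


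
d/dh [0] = 0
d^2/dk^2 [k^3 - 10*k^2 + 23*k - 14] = 6*k - 20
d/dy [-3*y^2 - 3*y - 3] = -6*y - 3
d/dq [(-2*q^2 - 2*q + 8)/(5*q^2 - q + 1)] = 6*(2*q^2 - 14*q + 1)/(25*q^4 - 10*q^3 + 11*q^2 - 2*q + 1)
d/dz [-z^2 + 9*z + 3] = 9 - 2*z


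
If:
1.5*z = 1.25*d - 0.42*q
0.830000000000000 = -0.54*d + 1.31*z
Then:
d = 2.42592592592593*z - 1.53703703703704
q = 3.64858906525573*z - 4.57451499118166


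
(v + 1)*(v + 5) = v^2 + 6*v + 5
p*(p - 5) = p^2 - 5*p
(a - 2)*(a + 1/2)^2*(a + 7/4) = a^4 + 3*a^3/4 - 7*a^2/2 - 57*a/16 - 7/8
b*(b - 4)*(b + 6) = b^3 + 2*b^2 - 24*b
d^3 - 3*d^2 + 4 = (d - 2)^2*(d + 1)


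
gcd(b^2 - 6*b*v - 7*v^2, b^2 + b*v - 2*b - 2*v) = b + v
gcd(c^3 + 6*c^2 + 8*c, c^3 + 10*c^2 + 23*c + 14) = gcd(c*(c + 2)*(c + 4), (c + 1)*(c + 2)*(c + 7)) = c + 2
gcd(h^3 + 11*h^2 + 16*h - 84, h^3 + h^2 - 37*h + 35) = h + 7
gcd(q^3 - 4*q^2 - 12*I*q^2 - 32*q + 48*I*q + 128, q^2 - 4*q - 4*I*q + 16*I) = q^2 + q*(-4 - 4*I) + 16*I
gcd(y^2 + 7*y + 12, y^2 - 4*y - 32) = y + 4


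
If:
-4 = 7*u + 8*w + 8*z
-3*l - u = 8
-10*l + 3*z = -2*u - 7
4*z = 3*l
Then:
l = -36/55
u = -332/55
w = 58/11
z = -27/55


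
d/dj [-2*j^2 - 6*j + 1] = -4*j - 6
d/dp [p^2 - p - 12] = 2*p - 1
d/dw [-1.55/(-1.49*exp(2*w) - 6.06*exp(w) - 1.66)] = (-4.619*exp(w) - 9.393)*exp(w)/(1.49*exp(2*w) + 6.06*exp(w) + 1.66)^2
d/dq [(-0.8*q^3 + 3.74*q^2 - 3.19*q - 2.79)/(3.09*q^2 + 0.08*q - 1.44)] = (-2.472*q^4 - 0.128*q^3 + 13.6123*q^2 + 6.471*q + 4.8168)/(9.5481*q^4 + 0.4944*q^3 - 8.8928*q^2 - 0.2304*q + 2.0736)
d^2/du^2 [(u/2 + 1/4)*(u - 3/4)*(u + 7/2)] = 3*u + 13/4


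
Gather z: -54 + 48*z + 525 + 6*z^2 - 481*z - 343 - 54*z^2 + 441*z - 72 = -48*z^2 + 8*z + 56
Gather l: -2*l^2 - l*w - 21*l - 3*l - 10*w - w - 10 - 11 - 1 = -2*l^2 + l*(-w - 24) - 11*w - 22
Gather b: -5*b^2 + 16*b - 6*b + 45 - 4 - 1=-5*b^2 + 10*b + 40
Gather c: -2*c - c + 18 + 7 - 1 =24 - 3*c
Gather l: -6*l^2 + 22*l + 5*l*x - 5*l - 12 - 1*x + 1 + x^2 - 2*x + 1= -6*l^2 + l*(5*x + 17) + x^2 - 3*x - 10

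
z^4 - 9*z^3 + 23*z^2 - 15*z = z*(z - 5)*(z - 3)*(z - 1)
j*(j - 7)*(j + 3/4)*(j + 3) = j^4 - 13*j^3/4 - 24*j^2 - 63*j/4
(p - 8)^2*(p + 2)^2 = p^4 - 12*p^3 + 4*p^2 + 192*p + 256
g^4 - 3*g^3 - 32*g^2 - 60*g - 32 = (g - 8)*(g + 1)*(g + 2)^2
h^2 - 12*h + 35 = (h - 7)*(h - 5)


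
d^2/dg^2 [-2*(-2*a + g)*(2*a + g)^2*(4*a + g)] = -16*a^2 - 72*a*g - 24*g^2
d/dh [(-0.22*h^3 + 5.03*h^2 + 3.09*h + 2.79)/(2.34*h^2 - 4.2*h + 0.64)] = (-0.5148*h^4 + 1.848*h^3 - 28.779*h^2 - 6.6188*h + 13.6956)/(5.4756*h^4 - 19.656*h^3 + 20.6352*h^2 - 5.376*h + 0.4096)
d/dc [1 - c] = -1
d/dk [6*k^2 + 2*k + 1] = 12*k + 2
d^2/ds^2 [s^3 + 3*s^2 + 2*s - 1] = 6*s + 6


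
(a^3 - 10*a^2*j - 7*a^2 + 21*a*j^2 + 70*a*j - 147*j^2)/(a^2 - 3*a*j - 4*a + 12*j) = (a^2 - 7*a*j - 7*a + 49*j)/(a - 4)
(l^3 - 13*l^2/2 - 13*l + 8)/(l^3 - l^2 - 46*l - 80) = (l - 1/2)/(l + 5)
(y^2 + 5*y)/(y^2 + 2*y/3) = 3*(y + 5)/(3*y + 2)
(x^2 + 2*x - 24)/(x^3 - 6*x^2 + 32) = (x + 6)/(x^2 - 2*x - 8)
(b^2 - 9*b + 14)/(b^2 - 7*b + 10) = (b - 7)/(b - 5)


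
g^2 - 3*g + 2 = (g - 2)*(g - 1)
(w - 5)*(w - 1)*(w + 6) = w^3 - 31*w + 30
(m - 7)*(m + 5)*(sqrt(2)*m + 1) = sqrt(2)*m^3 - 2*sqrt(2)*m^2 + m^2 - 35*sqrt(2)*m - 2*m - 35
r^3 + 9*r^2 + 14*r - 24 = (r - 1)*(r + 4)*(r + 6)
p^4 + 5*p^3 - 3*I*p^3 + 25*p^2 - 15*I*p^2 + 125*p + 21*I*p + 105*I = (p + 5)*(p - 7*I)*(p + I)*(p + 3*I)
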